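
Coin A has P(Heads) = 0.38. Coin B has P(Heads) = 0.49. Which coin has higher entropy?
B

For binary distributions, entropy is maximized at p=0.5 and decreases as p moves toward 0 or 1.

H(A) = H(0.38) = 0.9580 bits
H(B) = H(0.49) = 0.9997 bits

Distribution B (p=0.49) is closer to uniform (p=0.5), so it has higher entropy.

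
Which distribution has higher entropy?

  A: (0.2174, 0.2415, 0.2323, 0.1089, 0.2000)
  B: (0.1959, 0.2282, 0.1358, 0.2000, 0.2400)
B

Both distributions are close to uniform, making this a harder comparison.

H(A) = 2.2755 bits
H(B) = 2.2969 bits

The distribution closer to uniform has higher entropy.
Answer: B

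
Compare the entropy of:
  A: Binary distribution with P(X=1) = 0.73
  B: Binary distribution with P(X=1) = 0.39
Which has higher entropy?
B

For binary distributions, entropy is maximized at p=0.5 and decreases as p moves toward 0 or 1.

H(A) = H(0.73) = 0.8415 bits
H(B) = H(0.39) = 0.9648 bits

Distribution B (p=0.39) is closer to uniform (p=0.5), so it has higher entropy.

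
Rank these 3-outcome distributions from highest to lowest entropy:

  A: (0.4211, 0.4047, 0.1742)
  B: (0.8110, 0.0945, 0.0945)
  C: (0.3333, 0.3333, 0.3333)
C > A > B

Key insight: Entropy is maximized by uniform distributions and minimized by concentrated distributions.

- Uniform distributions have maximum entropy log₂(3) = 1.5850 bits
- The more "peaked" or concentrated a distribution, the lower its entropy

Entropies:
  H(A) = 1.4928 bits
  H(B) = 0.8884 bits
  H(C) = 1.5850 bits

Ranking: C > A > B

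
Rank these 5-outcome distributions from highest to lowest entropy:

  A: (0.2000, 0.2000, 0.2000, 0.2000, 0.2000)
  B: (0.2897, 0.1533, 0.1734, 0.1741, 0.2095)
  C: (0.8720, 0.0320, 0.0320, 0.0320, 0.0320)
A > B > C

Key insight: Entropy is maximized by uniform distributions and minimized by concentrated distributions.

- Uniform distributions have maximum entropy log₂(5) = 2.3219 bits
- The more "peaked" or concentrated a distribution, the lower its entropy

Entropies:
  H(A) = 2.3219 bits
  H(B) = 2.2824 bits
  H(C) = 0.8079 bits

Ranking: A > B > C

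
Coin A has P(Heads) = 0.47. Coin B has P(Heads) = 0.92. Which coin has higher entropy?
A

For binary distributions, entropy is maximized at p=0.5 and decreases as p moves toward 0 or 1.

H(A) = H(0.47) = 0.9974 bits
H(B) = H(0.92) = 0.4022 bits

Distribution A (p=0.47) is closer to uniform (p=0.5), so it has higher entropy.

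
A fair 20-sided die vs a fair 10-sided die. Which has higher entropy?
20-sided die

Both are uniform distributions; for uniform over n outcomes, H = log₂(n). H(20-sided) = log₂(20) = 4.322 bits and H(10-sided) = log₂(10) = 3.322 bits. More outcomes in a uniform distribution means higher entropy.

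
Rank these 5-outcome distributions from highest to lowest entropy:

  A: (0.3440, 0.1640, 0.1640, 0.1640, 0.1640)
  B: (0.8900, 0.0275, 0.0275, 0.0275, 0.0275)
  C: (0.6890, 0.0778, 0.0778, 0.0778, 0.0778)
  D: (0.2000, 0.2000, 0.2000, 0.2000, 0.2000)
D > A > C > B

Key insight: Entropy is maximized by uniform distributions and minimized by concentrated distributions.

Entropies:
  H(A) = 2.2406 bits
  H(B) = 0.7199 bits
  H(C) = 1.5163 bits
  H(D) = 2.3219 bits

Ranking: D > A > C > B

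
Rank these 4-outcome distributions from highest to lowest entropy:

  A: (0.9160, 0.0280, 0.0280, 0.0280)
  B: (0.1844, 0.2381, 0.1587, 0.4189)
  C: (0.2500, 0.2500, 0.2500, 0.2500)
C > B > A

Key insight: Entropy is maximized by uniform distributions and minimized by concentrated distributions.

- Uniform distributions have maximum entropy log₂(4) = 2.0000 bits
- The more "peaked" or concentrated a distribution, the lower its entropy

Entropies:
  H(A) = 0.5493 bits
  H(B) = 1.8899 bits
  H(C) = 2.0000 bits

Ranking: C > B > A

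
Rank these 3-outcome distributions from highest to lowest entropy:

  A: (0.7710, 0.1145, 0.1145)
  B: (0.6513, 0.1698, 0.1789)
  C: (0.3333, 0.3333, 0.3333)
C > B > A

Key insight: Entropy is maximized by uniform distributions and minimized by concentrated distributions.

- Uniform distributions have maximum entropy log₂(3) = 1.5850 bits
- The more "peaked" or concentrated a distribution, the lower its entropy

Entropies:
  H(A) = 1.0053 bits
  H(B) = 1.2815 bits
  H(C) = 1.5850 bits

Ranking: C > B > A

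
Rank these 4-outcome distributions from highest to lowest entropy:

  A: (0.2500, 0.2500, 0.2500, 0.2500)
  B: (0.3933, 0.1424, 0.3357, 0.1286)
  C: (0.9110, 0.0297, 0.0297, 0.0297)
A > B > C

Key insight: Entropy is maximized by uniform distributions and minimized by concentrated distributions.

- Uniform distributions have maximum entropy log₂(4) = 2.0000 bits
- The more "peaked" or concentrated a distribution, the lower its entropy

Entropies:
  H(A) = 2.0000 bits
  H(B) = 1.8391 bits
  H(C) = 0.5742 bits

Ranking: A > B > C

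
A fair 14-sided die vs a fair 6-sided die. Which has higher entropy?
14-sided die

Both are uniform distributions; for uniform over n outcomes, H = log₂(n). H(14-sided) = log₂(14) = 3.807 bits and H(6-sided) = log₂(6) = 2.585 bits. More outcomes in a uniform distribution means higher entropy.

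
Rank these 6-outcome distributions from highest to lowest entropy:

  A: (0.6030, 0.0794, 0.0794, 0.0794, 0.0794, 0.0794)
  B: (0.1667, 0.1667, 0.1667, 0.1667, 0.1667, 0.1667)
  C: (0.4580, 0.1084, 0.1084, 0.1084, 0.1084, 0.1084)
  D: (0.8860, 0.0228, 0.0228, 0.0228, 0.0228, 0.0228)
B > C > A > D

Key insight: Entropy is maximized by uniform distributions and minimized by concentrated distributions.

Entropies:
  H(A) = 1.8910 bits
  H(B) = 2.5850 bits
  H(C) = 2.2534 bits
  H(D) = 0.7766 bits

Ranking: B > C > A > D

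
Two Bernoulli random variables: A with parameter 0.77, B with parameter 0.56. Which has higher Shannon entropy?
B

For binary distributions, entropy is maximized at p=0.5 and decreases as p moves toward 0 or 1.

H(A) = H(0.77) = 0.7780 bits
H(B) = H(0.56) = 0.9896 bits

Distribution B (p=0.56) is closer to uniform (p=0.5), so it has higher entropy.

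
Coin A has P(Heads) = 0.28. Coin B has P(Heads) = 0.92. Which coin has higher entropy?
A

For binary distributions, entropy is maximized at p=0.5 and decreases as p moves toward 0 or 1.

H(A) = H(0.28) = 0.8555 bits
H(B) = H(0.92) = 0.4022 bits

Distribution A (p=0.28) is closer to uniform (p=0.5), so it has higher entropy.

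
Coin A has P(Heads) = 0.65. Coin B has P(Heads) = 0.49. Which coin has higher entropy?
B

For binary distributions, entropy is maximized at p=0.5 and decreases as p moves toward 0 or 1.

H(A) = H(0.65) = 0.9341 bits
H(B) = H(0.49) = 0.9997 bits

Distribution B (p=0.49) is closer to uniform (p=0.5), so it has higher entropy.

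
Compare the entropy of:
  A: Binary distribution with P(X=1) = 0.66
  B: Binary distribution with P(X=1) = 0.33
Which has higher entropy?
A

For binary distributions, entropy is maximized at p=0.5 and decreases as p moves toward 0 or 1.

H(A) = H(0.66) = 0.9248 bits
H(B) = H(0.33) = 0.9149 bits

Distribution A (p=0.66) is closer to uniform (p=0.5), so it has higher entropy.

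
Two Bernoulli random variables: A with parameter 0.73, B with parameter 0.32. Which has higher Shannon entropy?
B

For binary distributions, entropy is maximized at p=0.5 and decreases as p moves toward 0 or 1.

H(A) = H(0.73) = 0.8415 bits
H(B) = H(0.32) = 0.9044 bits

Distribution B (p=0.32) is closer to uniform (p=0.5), so it has higher entropy.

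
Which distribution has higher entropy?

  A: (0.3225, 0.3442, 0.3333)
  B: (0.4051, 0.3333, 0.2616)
A

Both distributions are close to uniform, making this a harder comparison.

H(A) = 1.5845 bits
H(B) = 1.5625 bits

The distribution closer to uniform has higher entropy.
Answer: A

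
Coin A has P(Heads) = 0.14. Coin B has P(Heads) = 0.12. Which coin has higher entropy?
A

For binary distributions, entropy is maximized at p=0.5 and decreases as p moves toward 0 or 1.

H(A) = H(0.14) = 0.5842 bits
H(B) = H(0.12) = 0.5294 bits

Distribution A (p=0.14) is closer to uniform (p=0.5), so it has higher entropy.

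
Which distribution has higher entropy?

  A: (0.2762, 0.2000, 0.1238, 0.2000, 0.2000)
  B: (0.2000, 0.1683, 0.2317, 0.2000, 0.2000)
B

Both distributions are close to uniform, making this a harder comparison.

H(A) = 2.2789 bits
H(B) = 2.3146 bits

The distribution closer to uniform has higher entropy.
Answer: B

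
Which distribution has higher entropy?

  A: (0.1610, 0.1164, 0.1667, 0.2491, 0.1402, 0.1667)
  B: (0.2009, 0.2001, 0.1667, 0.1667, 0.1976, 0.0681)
A

Both distributions are close to uniform, making this a harder comparison.

H(A) = 2.5439 bits
H(B) = 2.5175 bits

The distribution closer to uniform has higher entropy.
Answer: A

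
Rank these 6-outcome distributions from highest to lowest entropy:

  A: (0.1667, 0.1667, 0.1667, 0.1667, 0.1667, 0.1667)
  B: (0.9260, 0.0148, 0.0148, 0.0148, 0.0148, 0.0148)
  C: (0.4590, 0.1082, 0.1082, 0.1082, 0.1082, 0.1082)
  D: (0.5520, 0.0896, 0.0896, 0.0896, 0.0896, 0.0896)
A > C > D > B

Key insight: Entropy is maximized by uniform distributions and minimized by concentrated distributions.

Entropies:
  H(A) = 2.5850 bits
  H(B) = 0.5525 bits
  H(C) = 2.2513 bits
  H(D) = 2.0324 bits

Ranking: A > C > D > B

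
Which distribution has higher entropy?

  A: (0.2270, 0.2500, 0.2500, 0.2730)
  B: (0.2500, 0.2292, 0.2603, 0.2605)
B

Both distributions are close to uniform, making this a harder comparison.

H(A) = 1.9970 bits
H(B) = 1.9981 bits

The distribution closer to uniform has higher entropy.
Answer: B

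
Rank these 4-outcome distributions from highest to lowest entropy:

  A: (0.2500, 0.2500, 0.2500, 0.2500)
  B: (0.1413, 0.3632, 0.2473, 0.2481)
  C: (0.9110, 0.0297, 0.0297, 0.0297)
A > B > C

Key insight: Entropy is maximized by uniform distributions and minimized by concentrated distributions.

- Uniform distributions have maximum entropy log₂(4) = 2.0000 bits
- The more "peaked" or concentrated a distribution, the lower its entropy

Entropies:
  H(A) = 2.0000 bits
  H(B) = 1.9271 bits
  H(C) = 0.5742 bits

Ranking: A > B > C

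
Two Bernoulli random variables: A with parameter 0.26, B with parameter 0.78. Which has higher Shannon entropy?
A

For binary distributions, entropy is maximized at p=0.5 and decreases as p moves toward 0 or 1.

H(A) = H(0.26) = 0.8267 bits
H(B) = H(0.78) = 0.7602 bits

Distribution A (p=0.26) is closer to uniform (p=0.5), so it has higher entropy.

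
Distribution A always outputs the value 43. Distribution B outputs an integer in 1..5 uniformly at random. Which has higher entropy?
B

A is deterministic, so H(A) = 0. B is uniform over 5 outcomes, so H(B) = log₂(5) = 2.322 bits. Any distribution with genuine randomness has higher entropy than a deterministic one.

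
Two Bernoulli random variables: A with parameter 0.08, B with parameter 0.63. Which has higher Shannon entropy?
B

For binary distributions, entropy is maximized at p=0.5 and decreases as p moves toward 0 or 1.

H(A) = H(0.08) = 0.4022 bits
H(B) = H(0.63) = 0.9507 bits

Distribution B (p=0.63) is closer to uniform (p=0.5), so it has higher entropy.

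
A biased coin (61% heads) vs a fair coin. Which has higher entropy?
Fair coin

The fair coin is uniform (p=0.5), maximizing binary entropy at 1 bit. The biased coin has H(0.61) ≈ 0.965 bits — its outcome is more predictable, so its entropy is lower.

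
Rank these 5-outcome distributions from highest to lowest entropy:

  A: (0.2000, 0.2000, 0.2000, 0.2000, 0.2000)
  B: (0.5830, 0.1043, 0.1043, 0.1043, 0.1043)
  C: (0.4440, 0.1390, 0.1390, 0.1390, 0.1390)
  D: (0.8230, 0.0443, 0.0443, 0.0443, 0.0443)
A > C > B > D

Key insight: Entropy is maximized by uniform distributions and minimized by concentrated distributions.

Entropies:
  H(A) = 2.3219 bits
  H(B) = 1.8140 bits
  H(C) = 2.1029 bits
  H(D) = 1.0275 bits

Ranking: A > C > B > D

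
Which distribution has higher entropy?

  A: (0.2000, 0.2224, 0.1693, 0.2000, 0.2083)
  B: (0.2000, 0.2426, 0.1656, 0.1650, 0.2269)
A

Both distributions are close to uniform, making this a harder comparison.

H(A) = 2.3163 bits
H(B) = 2.3041 bits

The distribution closer to uniform has higher entropy.
Answer: A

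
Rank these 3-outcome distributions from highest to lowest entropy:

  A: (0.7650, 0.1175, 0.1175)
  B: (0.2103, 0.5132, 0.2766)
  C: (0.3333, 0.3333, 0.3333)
C > B > A

Key insight: Entropy is maximized by uniform distributions and minimized by concentrated distributions.

- Uniform distributions have maximum entropy log₂(3) = 1.5850 bits
- The more "peaked" or concentrated a distribution, the lower its entropy

Entropies:
  H(A) = 1.0216 bits
  H(B) = 1.4798 bits
  H(C) = 1.5850 bits

Ranking: C > B > A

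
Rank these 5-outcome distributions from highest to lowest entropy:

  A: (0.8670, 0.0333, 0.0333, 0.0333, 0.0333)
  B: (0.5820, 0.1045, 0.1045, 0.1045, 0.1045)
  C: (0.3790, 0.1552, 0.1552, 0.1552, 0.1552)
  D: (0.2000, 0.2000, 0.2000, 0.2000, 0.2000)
D > C > B > A

Key insight: Entropy is maximized by uniform distributions and minimized by concentrated distributions.

Entropies:
  H(A) = 0.8316 bits
  H(B) = 1.8165 bits
  H(C) = 2.1993 bits
  H(D) = 2.3219 bits

Ranking: D > C > B > A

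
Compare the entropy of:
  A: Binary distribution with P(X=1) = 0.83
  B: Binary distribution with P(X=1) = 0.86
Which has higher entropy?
A

For binary distributions, entropy is maximized at p=0.5 and decreases as p moves toward 0 or 1.

H(A) = H(0.83) = 0.6577 bits
H(B) = H(0.86) = 0.5842 bits

Distribution A (p=0.83) is closer to uniform (p=0.5), so it has higher entropy.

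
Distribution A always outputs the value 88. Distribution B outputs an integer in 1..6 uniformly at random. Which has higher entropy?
B

A is deterministic, so H(A) = 0. B is uniform over 6 outcomes, so H(B) = log₂(6) = 2.585 bits. Any distribution with genuine randomness has higher entropy than a deterministic one.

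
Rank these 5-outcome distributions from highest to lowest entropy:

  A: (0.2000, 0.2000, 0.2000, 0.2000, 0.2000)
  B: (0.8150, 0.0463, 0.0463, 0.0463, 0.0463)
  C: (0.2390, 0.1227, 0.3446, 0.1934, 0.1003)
A > C > B

Key insight: Entropy is maximized by uniform distributions and minimized by concentrated distributions.

- Uniform distributions have maximum entropy log₂(5) = 2.3219 bits
- The more "peaked" or concentrated a distribution, the lower its entropy

Entropies:
  H(A) = 2.3219 bits
  H(B) = 1.0609 bits
  H(C) = 2.1857 bits

Ranking: A > C > B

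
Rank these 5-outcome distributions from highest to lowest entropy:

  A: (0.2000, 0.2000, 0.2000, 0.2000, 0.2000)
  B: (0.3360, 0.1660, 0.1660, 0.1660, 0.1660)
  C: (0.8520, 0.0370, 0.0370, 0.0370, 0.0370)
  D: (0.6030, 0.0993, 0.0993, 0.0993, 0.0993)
A > B > D > C

Key insight: Entropy is maximized by uniform distributions and minimized by concentrated distributions.

Entropies:
  H(A) = 2.3219 bits
  H(B) = 2.2489 bits
  H(C) = 0.9008 bits
  H(D) = 1.7632 bits

Ranking: A > B > D > C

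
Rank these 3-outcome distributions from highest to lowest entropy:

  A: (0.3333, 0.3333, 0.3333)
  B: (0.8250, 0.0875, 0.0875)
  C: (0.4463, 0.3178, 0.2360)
A > C > B

Key insight: Entropy is maximized by uniform distributions and minimized by concentrated distributions.

- Uniform distributions have maximum entropy log₂(3) = 1.5850 bits
- The more "peaked" or concentrated a distribution, the lower its entropy

Entropies:
  H(A) = 1.5850 bits
  H(B) = 0.8440 bits
  H(C) = 1.5366 bits

Ranking: A > C > B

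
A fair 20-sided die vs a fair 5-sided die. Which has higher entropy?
20-sided die

Both are uniform distributions; for uniform over n outcomes, H = log₂(n). H(20-sided) = log₂(20) = 4.322 bits and H(5-sided) = log₂(5) = 2.322 bits. More outcomes in a uniform distribution means higher entropy.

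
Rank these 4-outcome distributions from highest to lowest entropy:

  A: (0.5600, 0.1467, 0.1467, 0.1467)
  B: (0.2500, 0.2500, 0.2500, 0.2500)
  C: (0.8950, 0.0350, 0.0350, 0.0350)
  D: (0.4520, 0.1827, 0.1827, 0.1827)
B > D > A > C

Key insight: Entropy is maximized by uniform distributions and minimized by concentrated distributions.

Entropies:
  H(A) = 1.6870 bits
  H(B) = 2.0000 bits
  H(C) = 0.6511 bits
  H(D) = 1.8619 bits

Ranking: B > D > A > C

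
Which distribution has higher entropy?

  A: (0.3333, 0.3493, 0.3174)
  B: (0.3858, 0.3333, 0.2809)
A

Both distributions are close to uniform, making this a harder comparison.

H(A) = 1.5839 bits
H(B) = 1.5730 bits

The distribution closer to uniform has higher entropy.
Answer: A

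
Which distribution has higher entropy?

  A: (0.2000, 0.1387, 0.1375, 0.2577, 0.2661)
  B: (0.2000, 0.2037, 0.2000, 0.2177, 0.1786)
B

Both distributions are close to uniform, making this a harder comparison.

H(A) = 2.2656 bits
H(B) = 2.3191 bits

The distribution closer to uniform has higher entropy.
Answer: B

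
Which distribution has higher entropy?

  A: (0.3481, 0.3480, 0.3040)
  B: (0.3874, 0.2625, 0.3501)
A

Both distributions are close to uniform, making this a harder comparison.

H(A) = 1.5821 bits
H(B) = 1.5666 bits

The distribution closer to uniform has higher entropy.
Answer: A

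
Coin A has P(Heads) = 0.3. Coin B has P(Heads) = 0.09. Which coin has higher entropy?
A

For binary distributions, entropy is maximized at p=0.5 and decreases as p moves toward 0 or 1.

H(A) = H(0.3) = 0.8813 bits
H(B) = H(0.09) = 0.4365 bits

Distribution A (p=0.3) is closer to uniform (p=0.5), so it has higher entropy.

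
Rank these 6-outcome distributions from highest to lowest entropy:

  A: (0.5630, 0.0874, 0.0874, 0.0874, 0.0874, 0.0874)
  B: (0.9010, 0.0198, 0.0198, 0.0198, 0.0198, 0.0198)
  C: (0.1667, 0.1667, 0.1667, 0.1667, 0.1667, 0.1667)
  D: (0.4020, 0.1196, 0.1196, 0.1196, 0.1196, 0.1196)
C > D > A > B

Key insight: Entropy is maximized by uniform distributions and minimized by concentrated distributions.

Entropies:
  H(A) = 2.0032 bits
  H(B) = 0.6957 bits
  H(C) = 2.5850 bits
  H(D) = 2.3606 bits

Ranking: C > D > A > B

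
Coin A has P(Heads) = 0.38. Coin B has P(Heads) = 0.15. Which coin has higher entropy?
A

For binary distributions, entropy is maximized at p=0.5 and decreases as p moves toward 0 or 1.

H(A) = H(0.38) = 0.9580 bits
H(B) = H(0.15) = 0.6098 bits

Distribution A (p=0.38) is closer to uniform (p=0.5), so it has higher entropy.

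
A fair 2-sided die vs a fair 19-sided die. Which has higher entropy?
19-sided die

Both are uniform distributions; for uniform over n outcomes, H = log₂(n). H(2-sided) = log₂(2) = 1.000 bits and H(19-sided) = log₂(19) = 4.248 bits. More outcomes in a uniform distribution means higher entropy.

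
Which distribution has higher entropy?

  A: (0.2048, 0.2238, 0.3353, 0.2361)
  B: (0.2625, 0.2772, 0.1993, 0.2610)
B

Both distributions are close to uniform, making this a harder comparison.

H(A) = 1.9721 bits
H(B) = 1.9892 bits

The distribution closer to uniform has higher entropy.
Answer: B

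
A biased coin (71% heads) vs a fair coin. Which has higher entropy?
Fair coin

The fair coin is uniform (p=0.5), maximizing binary entropy at 1 bit. The biased coin has H(0.71) ≈ 0.869 bits — its outcome is more predictable, so its entropy is lower.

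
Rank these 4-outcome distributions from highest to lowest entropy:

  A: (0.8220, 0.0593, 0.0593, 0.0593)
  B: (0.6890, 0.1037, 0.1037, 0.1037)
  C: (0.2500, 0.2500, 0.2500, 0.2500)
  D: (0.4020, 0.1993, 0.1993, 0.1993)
C > D > B > A

Key insight: Entropy is maximized by uniform distributions and minimized by concentrated distributions.

Entropies:
  H(A) = 0.9578 bits
  H(B) = 1.3872 bits
  H(C) = 2.0000 bits
  H(D) = 1.9199 bits

Ranking: C > D > B > A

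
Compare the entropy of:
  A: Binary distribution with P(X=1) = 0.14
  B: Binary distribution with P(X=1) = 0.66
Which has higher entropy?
B

For binary distributions, entropy is maximized at p=0.5 and decreases as p moves toward 0 or 1.

H(A) = H(0.14) = 0.5842 bits
H(B) = H(0.66) = 0.9248 bits

Distribution B (p=0.66) is closer to uniform (p=0.5), so it has higher entropy.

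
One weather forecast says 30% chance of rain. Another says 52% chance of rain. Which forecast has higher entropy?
52% forecast

Treat each forecast as a Bernoulli distribution. Binary entropy is maximized at p=0.5 and falls off symmetrically toward 0 or 1. The 52% forecast is closer to 50%, so it is more uncertain. H(30%) ≈ 0.881 bits, H(52%) ≈ 0.999 bits.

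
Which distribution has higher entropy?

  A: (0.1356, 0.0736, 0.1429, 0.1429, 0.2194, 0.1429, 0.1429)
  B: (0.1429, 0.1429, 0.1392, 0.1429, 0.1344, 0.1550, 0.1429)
B

Both distributions are close to uniform, making this a harder comparison.

H(A) = 2.7522 bits
H(B) = 2.8062 bits

The distribution closer to uniform has higher entropy.
Answer: B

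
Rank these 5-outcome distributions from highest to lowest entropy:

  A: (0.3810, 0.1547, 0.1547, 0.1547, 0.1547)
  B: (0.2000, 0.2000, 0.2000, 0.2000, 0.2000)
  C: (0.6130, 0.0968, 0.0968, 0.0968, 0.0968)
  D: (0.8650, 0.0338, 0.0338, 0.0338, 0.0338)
B > A > C > D

Key insight: Entropy is maximized by uniform distributions and minimized by concentrated distributions.

Entropies:
  H(A) = 2.1967 bits
  H(B) = 2.3219 bits
  H(C) = 1.7368 bits
  H(D) = 0.8410 bits

Ranking: B > A > C > D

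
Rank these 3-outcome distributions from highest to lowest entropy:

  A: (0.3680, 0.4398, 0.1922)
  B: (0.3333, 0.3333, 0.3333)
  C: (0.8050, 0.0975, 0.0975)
B > A > C

Key insight: Entropy is maximized by uniform distributions and minimized by concentrated distributions.

- Uniform distributions have maximum entropy log₂(3) = 1.5850 bits
- The more "peaked" or concentrated a distribution, the lower its entropy

Entropies:
  H(A) = 1.5093 bits
  H(B) = 1.5850 bits
  H(C) = 0.9068 bits

Ranking: B > A > C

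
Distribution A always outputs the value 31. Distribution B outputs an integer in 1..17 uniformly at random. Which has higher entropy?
B

A is deterministic, so H(A) = 0. B is uniform over 17 outcomes, so H(B) = log₂(17) = 4.087 bits. Any distribution with genuine randomness has higher entropy than a deterministic one.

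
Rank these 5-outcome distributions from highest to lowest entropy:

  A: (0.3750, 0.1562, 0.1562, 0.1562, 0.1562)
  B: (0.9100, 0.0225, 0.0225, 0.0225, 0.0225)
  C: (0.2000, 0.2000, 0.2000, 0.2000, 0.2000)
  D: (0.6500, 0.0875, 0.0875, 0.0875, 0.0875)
C > A > D > B

Key insight: Entropy is maximized by uniform distributions and minimized by concentrated distributions.

Entropies:
  H(A) = 2.2044 bits
  H(B) = 0.6165 bits
  H(C) = 2.3219 bits
  H(D) = 1.6341 bits

Ranking: C > A > D > B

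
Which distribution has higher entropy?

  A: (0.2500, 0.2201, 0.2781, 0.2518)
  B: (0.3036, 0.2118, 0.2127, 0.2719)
A

Both distributions are close to uniform, making this a harder comparison.

H(A) = 1.9951 bits
H(B) = 1.9822 bits

The distribution closer to uniform has higher entropy.
Answer: A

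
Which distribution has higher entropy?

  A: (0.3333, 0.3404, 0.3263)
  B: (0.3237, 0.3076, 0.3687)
A

Both distributions are close to uniform, making this a harder comparison.

H(A) = 1.5847 bits
H(B) = 1.5807 bits

The distribution closer to uniform has higher entropy.
Answer: A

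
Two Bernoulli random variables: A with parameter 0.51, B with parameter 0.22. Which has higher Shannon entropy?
A

For binary distributions, entropy is maximized at p=0.5 and decreases as p moves toward 0 or 1.

H(A) = H(0.51) = 0.9997 bits
H(B) = H(0.22) = 0.7602 bits

Distribution A (p=0.51) is closer to uniform (p=0.5), so it has higher entropy.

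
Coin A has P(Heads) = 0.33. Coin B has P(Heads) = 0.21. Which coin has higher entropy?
A

For binary distributions, entropy is maximized at p=0.5 and decreases as p moves toward 0 or 1.

H(A) = H(0.33) = 0.9149 bits
H(B) = H(0.21) = 0.7415 bits

Distribution A (p=0.33) is closer to uniform (p=0.5), so it has higher entropy.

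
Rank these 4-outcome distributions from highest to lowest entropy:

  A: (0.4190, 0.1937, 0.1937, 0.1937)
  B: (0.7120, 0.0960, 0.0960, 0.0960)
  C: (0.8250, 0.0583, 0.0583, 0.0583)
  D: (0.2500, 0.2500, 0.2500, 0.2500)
D > A > B > C

Key insight: Entropy is maximized by uniform distributions and minimized by concentrated distributions.

Entropies:
  H(A) = 1.9018 bits
  H(B) = 1.3226 bits
  H(C) = 0.9464 bits
  H(D) = 2.0000 bits

Ranking: D > A > B > C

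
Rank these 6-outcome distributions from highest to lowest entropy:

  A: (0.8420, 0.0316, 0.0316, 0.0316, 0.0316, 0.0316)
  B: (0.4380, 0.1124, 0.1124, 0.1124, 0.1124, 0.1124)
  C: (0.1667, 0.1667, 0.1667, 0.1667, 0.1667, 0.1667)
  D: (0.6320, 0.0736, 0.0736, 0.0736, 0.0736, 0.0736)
C > B > D > A

Key insight: Entropy is maximized by uniform distributions and minimized by concentrated distributions.

Entropies:
  H(A) = 0.9964 bits
  H(B) = 2.2938 bits
  H(C) = 2.5850 bits
  H(D) = 1.8036 bits

Ranking: C > B > D > A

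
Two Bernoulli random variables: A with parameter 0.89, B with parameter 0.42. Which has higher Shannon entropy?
B

For binary distributions, entropy is maximized at p=0.5 and decreases as p moves toward 0 or 1.

H(A) = H(0.89) = 0.4999 bits
H(B) = H(0.42) = 0.9815 bits

Distribution B (p=0.42) is closer to uniform (p=0.5), so it has higher entropy.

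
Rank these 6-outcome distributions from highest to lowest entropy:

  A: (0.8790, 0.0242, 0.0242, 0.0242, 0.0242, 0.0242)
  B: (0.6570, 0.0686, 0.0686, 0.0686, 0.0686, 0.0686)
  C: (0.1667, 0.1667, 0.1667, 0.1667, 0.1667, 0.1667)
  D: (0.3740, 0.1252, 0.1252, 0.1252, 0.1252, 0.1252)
C > D > B > A

Key insight: Entropy is maximized by uniform distributions and minimized by concentrated distributions.

Entropies:
  H(A) = 0.8132 bits
  H(B) = 1.7241 bits
  H(C) = 2.5850 bits
  H(D) = 2.4072 bits

Ranking: C > D > B > A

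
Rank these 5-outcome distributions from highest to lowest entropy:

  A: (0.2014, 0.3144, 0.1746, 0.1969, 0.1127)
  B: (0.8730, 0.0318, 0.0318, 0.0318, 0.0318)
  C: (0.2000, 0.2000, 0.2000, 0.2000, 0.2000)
C > A > B

Key insight: Entropy is maximized by uniform distributions and minimized by concentrated distributions.

- Uniform distributions have maximum entropy log₂(5) = 2.3219 bits
- The more "peaked" or concentrated a distribution, the lower its entropy

Entropies:
  H(A) = 2.2466 bits
  H(B) = 0.8032 bits
  H(C) = 2.3219 bits

Ranking: C > A > B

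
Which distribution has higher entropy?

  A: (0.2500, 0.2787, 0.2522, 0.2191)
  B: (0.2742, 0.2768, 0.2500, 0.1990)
A

Both distributions are close to uniform, making this a harder comparison.

H(A) = 1.9948 bits
H(B) = 1.9883 bits

The distribution closer to uniform has higher entropy.
Answer: A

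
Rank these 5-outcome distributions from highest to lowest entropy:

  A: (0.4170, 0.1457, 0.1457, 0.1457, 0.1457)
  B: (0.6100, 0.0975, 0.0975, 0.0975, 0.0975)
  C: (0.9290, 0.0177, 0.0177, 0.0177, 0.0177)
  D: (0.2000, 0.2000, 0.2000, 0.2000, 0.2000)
D > A > B > C

Key insight: Entropy is maximized by uniform distributions and minimized by concentrated distributions.

Entropies:
  H(A) = 2.1460 bits
  H(B) = 1.7448 bits
  H(C) = 0.5116 bits
  H(D) = 2.3219 bits

Ranking: D > A > B > C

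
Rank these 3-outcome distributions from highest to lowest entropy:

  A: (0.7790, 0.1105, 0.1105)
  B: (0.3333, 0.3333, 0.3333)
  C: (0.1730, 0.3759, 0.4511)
B > C > A

Key insight: Entropy is maximized by uniform distributions and minimized by concentrated distributions.

- Uniform distributions have maximum entropy log₂(3) = 1.5850 bits
- The more "peaked" or concentrated a distribution, the lower its entropy

Entropies:
  H(A) = 0.9830 bits
  H(B) = 1.5850 bits
  H(C) = 1.4866 bits

Ranking: B > C > A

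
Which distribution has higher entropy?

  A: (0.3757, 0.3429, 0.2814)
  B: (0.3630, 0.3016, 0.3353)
B

Both distributions are close to uniform, making this a harder comparison.

H(A) = 1.5749 bits
H(B) = 1.5808 bits

The distribution closer to uniform has higher entropy.
Answer: B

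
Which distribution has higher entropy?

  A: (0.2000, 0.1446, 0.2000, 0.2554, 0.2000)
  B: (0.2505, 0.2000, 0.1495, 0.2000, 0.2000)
B

Both distributions are close to uniform, making this a harder comparison.

H(A) = 2.2995 bits
H(B) = 2.3033 bits

The distribution closer to uniform has higher entropy.
Answer: B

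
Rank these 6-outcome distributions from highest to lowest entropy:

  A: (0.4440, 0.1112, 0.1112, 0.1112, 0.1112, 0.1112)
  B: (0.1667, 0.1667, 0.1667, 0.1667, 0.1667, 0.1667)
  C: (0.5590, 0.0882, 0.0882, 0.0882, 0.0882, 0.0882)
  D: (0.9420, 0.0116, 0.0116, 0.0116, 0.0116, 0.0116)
B > A > C > D

Key insight: Entropy is maximized by uniform distributions and minimized by concentrated distributions.

Entropies:
  H(A) = 2.2819 bits
  H(B) = 2.5850 bits
  H(C) = 2.0139 bits
  H(D) = 0.4541 bits

Ranking: B > A > C > D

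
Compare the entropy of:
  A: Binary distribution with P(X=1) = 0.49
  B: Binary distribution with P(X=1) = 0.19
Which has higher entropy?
A

For binary distributions, entropy is maximized at p=0.5 and decreases as p moves toward 0 or 1.

H(A) = H(0.49) = 0.9997 bits
H(B) = H(0.19) = 0.7015 bits

Distribution A (p=0.49) is closer to uniform (p=0.5), so it has higher entropy.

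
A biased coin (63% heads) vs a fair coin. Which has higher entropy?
Fair coin

The fair coin is uniform (p=0.5), maximizing binary entropy at 1 bit. The biased coin has H(0.63) ≈ 0.951 bits — its outcome is more predictable, so its entropy is lower.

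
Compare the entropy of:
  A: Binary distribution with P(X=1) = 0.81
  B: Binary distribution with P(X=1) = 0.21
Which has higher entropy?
B

For binary distributions, entropy is maximized at p=0.5 and decreases as p moves toward 0 or 1.

H(A) = H(0.81) = 0.7015 bits
H(B) = H(0.21) = 0.7415 bits

Distribution B (p=0.21) is closer to uniform (p=0.5), so it has higher entropy.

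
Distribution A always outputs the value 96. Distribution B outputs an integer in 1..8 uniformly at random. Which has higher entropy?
B

A is deterministic, so H(A) = 0. B is uniform over 8 outcomes, so H(B) = log₂(8) = 3.000 bits. Any distribution with genuine randomness has higher entropy than a deterministic one.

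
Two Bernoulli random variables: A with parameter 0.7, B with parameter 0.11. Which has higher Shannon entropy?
A

For binary distributions, entropy is maximized at p=0.5 and decreases as p moves toward 0 or 1.

H(A) = H(0.7) = 0.8813 bits
H(B) = H(0.11) = 0.4999 bits

Distribution A (p=0.7) is closer to uniform (p=0.5), so it has higher entropy.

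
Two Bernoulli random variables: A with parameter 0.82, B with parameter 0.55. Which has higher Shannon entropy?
B

For binary distributions, entropy is maximized at p=0.5 and decreases as p moves toward 0 or 1.

H(A) = H(0.82) = 0.6801 bits
H(B) = H(0.55) = 0.9928 bits

Distribution B (p=0.55) is closer to uniform (p=0.5), so it has higher entropy.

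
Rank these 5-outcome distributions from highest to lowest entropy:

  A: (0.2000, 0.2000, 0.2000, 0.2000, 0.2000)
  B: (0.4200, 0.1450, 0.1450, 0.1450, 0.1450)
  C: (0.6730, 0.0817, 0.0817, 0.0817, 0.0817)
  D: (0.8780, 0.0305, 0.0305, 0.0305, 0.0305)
A > B > C > D

Key insight: Entropy is maximized by uniform distributions and minimized by concentrated distributions.

Entropies:
  H(A) = 2.3219 bits
  H(B) = 2.1415 bits
  H(C) = 1.5658 bits
  H(D) = 0.7791 bits

Ranking: A > B > C > D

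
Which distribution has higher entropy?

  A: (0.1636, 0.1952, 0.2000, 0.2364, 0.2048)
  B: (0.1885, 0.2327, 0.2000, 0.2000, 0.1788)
B

Both distributions are close to uniform, making this a harder comparison.

H(A) = 2.3122 bits
H(B) = 2.3161 bits

The distribution closer to uniform has higher entropy.
Answer: B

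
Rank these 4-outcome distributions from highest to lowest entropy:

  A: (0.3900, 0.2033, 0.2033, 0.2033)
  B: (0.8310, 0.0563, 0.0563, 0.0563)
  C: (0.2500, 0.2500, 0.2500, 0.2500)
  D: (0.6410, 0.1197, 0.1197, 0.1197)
C > A > D > B

Key insight: Entropy is maximized by uniform distributions and minimized by concentrated distributions.

Entropies:
  H(A) = 1.9316 bits
  H(B) = 0.9233 bits
  H(C) = 2.0000 bits
  H(D) = 1.5109 bits

Ranking: C > A > D > B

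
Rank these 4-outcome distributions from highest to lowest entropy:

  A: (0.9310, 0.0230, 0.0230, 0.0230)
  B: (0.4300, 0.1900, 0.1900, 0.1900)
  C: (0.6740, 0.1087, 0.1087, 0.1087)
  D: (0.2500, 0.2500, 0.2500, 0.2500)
D > B > C > A

Key insight: Entropy is maximized by uniform distributions and minimized by concentrated distributions.

Entropies:
  H(A) = 0.4715 bits
  H(B) = 1.8892 bits
  H(C) = 1.4275 bits
  H(D) = 2.0000 bits

Ranking: D > B > C > A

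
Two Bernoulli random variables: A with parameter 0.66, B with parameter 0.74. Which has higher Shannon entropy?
A

For binary distributions, entropy is maximized at p=0.5 and decreases as p moves toward 0 or 1.

H(A) = H(0.66) = 0.9248 bits
H(B) = H(0.74) = 0.8267 bits

Distribution A (p=0.66) is closer to uniform (p=0.5), so it has higher entropy.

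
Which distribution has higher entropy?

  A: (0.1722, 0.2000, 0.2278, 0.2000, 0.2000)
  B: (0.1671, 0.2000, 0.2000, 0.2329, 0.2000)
A

Both distributions are close to uniform, making this a harder comparison.

H(A) = 2.3163 bits
H(B) = 2.3141 bits

The distribution closer to uniform has higher entropy.
Answer: A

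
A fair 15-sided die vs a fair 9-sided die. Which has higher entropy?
15-sided die

Both are uniform distributions; for uniform over n outcomes, H = log₂(n). H(15-sided) = log₂(15) = 3.907 bits and H(9-sided) = log₂(9) = 3.170 bits. More outcomes in a uniform distribution means higher entropy.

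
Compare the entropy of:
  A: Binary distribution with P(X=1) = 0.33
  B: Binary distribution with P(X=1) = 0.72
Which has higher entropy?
A

For binary distributions, entropy is maximized at p=0.5 and decreases as p moves toward 0 or 1.

H(A) = H(0.33) = 0.9149 bits
H(B) = H(0.72) = 0.8555 bits

Distribution A (p=0.33) is closer to uniform (p=0.5), so it has higher entropy.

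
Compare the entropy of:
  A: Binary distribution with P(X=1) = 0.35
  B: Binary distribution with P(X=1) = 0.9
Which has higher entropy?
A

For binary distributions, entropy is maximized at p=0.5 and decreases as p moves toward 0 or 1.

H(A) = H(0.35) = 0.9341 bits
H(B) = H(0.9) = 0.4690 bits

Distribution A (p=0.35) is closer to uniform (p=0.5), so it has higher entropy.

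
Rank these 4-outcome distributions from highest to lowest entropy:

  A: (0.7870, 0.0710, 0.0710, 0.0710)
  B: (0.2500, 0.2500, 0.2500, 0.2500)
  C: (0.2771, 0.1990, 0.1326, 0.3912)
B > C > A

Key insight: Entropy is maximized by uniform distributions and minimized by concentrated distributions.

- Uniform distributions have maximum entropy log₂(4) = 2.0000 bits
- The more "peaked" or concentrated a distribution, the lower its entropy

Entropies:
  H(A) = 1.0848 bits
  H(B) = 2.0000 bits
  H(C) = 1.8929 bits

Ranking: B > C > A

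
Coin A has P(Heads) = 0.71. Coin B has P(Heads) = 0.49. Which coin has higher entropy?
B

For binary distributions, entropy is maximized at p=0.5 and decreases as p moves toward 0 or 1.

H(A) = H(0.71) = 0.8687 bits
H(B) = H(0.49) = 0.9997 bits

Distribution B (p=0.49) is closer to uniform (p=0.5), so it has higher entropy.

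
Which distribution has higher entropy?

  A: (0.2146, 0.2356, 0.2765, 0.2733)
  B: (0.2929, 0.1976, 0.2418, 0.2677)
A

Both distributions are close to uniform, making this a harder comparison.

H(A) = 1.9921 bits
H(B) = 1.9853 bits

The distribution closer to uniform has higher entropy.
Answer: A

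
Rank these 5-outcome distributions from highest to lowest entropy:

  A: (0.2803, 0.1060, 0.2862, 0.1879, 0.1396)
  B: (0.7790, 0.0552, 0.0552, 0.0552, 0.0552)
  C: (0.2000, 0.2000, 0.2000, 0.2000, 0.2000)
C > A > B

Key insight: Entropy is maximized by uniform distributions and minimized by concentrated distributions.

- Uniform distributions have maximum entropy log₂(5) = 2.3219 bits
- The more "peaked" or concentrated a distribution, the lower its entropy

Entropies:
  H(A) = 2.2239 bits
  H(B) = 1.2040 bits
  H(C) = 2.3219 bits

Ranking: C > A > B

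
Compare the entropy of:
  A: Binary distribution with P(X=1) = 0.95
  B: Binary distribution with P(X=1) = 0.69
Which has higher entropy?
B

For binary distributions, entropy is maximized at p=0.5 and decreases as p moves toward 0 or 1.

H(A) = H(0.95) = 0.2864 bits
H(B) = H(0.69) = 0.8932 bits

Distribution B (p=0.69) is closer to uniform (p=0.5), so it has higher entropy.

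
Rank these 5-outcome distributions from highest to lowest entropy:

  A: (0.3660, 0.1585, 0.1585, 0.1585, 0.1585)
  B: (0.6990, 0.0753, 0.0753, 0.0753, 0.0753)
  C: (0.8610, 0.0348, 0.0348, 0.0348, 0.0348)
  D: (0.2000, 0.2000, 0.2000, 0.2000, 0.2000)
D > A > B > C

Key insight: Entropy is maximized by uniform distributions and minimized by concentrated distributions.

Entropies:
  H(A) = 2.2156 bits
  H(B) = 1.4845 bits
  H(C) = 0.8596 bits
  H(D) = 2.3219 bits

Ranking: D > A > B > C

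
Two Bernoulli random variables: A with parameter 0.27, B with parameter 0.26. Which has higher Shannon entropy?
A

For binary distributions, entropy is maximized at p=0.5 and decreases as p moves toward 0 or 1.

H(A) = H(0.27) = 0.8415 bits
H(B) = H(0.26) = 0.8267 bits

Distribution A (p=0.27) is closer to uniform (p=0.5), so it has higher entropy.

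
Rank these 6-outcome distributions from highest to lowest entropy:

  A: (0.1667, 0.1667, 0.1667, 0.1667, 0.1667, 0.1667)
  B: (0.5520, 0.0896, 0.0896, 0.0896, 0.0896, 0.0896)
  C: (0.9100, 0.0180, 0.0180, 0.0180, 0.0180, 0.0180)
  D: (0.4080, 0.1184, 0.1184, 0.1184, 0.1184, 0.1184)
A > D > B > C

Key insight: Entropy is maximized by uniform distributions and minimized by concentrated distributions.

Entropies:
  H(A) = 2.5850 bits
  H(B) = 2.0324 bits
  H(C) = 0.6454 bits
  H(D) = 2.3500 bits

Ranking: A > D > B > C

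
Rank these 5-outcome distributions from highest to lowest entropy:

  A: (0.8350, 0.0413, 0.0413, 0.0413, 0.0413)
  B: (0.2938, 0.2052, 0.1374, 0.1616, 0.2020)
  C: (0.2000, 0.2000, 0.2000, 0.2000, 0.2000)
C > B > A

Key insight: Entropy is maximized by uniform distributions and minimized by concentrated distributions.

- Uniform distributions have maximum entropy log₂(5) = 2.3219 bits
- The more "peaked" or concentrated a distribution, the lower its entropy

Entropies:
  H(A) = 0.9761 bits
  H(B) = 2.2725 bits
  H(C) = 2.3219 bits

Ranking: C > B > A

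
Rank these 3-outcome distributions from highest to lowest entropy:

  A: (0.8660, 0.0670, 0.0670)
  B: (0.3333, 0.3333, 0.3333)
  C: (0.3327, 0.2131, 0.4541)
B > C > A

Key insight: Entropy is maximized by uniform distributions and minimized by concentrated distributions.

- Uniform distributions have maximum entropy log₂(3) = 1.5850 bits
- The more "peaked" or concentrated a distribution, the lower its entropy

Entropies:
  H(A) = 0.7023 bits
  H(B) = 1.5850 bits
  H(C) = 1.5207 bits

Ranking: B > C > A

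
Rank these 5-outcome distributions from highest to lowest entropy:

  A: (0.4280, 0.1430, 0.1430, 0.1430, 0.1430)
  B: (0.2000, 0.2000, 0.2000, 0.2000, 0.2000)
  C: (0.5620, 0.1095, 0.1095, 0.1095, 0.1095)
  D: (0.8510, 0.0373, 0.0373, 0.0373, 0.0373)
B > A > C > D

Key insight: Entropy is maximized by uniform distributions and minimized by concentrated distributions.

Entropies:
  H(A) = 2.1290 bits
  H(B) = 2.3219 bits
  H(C) = 1.8649 bits
  H(D) = 0.9053 bits

Ranking: B > A > C > D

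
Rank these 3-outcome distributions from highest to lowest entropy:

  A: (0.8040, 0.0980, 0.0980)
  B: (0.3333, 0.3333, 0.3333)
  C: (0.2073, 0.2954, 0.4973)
B > C > A

Key insight: Entropy is maximized by uniform distributions and minimized by concentrated distributions.

- Uniform distributions have maximum entropy log₂(3) = 1.5850 bits
- The more "peaked" or concentrated a distribution, the lower its entropy

Entropies:
  H(A) = 0.9099 bits
  H(B) = 1.5850 bits
  H(C) = 1.4915 bits

Ranking: B > C > A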